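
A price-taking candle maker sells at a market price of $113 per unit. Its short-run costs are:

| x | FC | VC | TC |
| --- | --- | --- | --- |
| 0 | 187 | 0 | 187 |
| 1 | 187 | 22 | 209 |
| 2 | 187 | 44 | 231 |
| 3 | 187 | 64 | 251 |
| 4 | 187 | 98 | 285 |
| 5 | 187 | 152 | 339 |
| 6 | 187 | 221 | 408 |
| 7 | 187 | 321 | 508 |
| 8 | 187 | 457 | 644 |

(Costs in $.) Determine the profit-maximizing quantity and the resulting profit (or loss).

Compute π = P·x − TC at each output: x=0: -187; x=1: -96; x=2: -5; x=3: 88; x=4: 167; x=5: 226; x=6: 270; x=7: 283; x=8: 260.
Profit is maximized at x = 7. AVC there is 321/7 = $45.86 ≤ P, so producing beats shutting down (which would give -$187).

x = 7; profit = $283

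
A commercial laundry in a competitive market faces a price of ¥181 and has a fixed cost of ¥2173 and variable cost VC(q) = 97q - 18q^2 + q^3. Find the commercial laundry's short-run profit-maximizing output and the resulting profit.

Profit = -¥213 at q = 14

AVC = 97 - 18q + q^2 has its minimum ¥16 at q = 9; price ¥181 clears that bar, so the firm operates.
MC = 97 - 36q + 3q^2. Setting P = MC and taking the root on the rising branch gives q* = 14.
TR = 181·14 = 2534. TC = 2173 + 574 = 2747. Profit = 2534 − 2747 = -¥213.
That loss of ¥213 beats the ¥2173 the firm would lose by shutting down; producing recovers ¥1960 of fixed cost.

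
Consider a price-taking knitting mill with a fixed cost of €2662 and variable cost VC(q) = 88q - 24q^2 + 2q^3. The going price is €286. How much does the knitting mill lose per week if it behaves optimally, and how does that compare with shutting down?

Profit = -€242 at q = 11

AVC = 88 - 24q + 2q^2; min AVC = €16 at q = 6. Since P = €286 ≥ min AVC, the firm produces.
MC = 88 - 48q + 6q^2. Setting P = MC and taking the root on the rising branch gives q* = 11.
TR = 286·11 = 3146. TC = 2662 + 726 = 3388. Profit = 3146 − 3388 = -€242.
By producing, the firm covers all variable cost plus €2420 of fixed cost; shutting down would lose the full €2662.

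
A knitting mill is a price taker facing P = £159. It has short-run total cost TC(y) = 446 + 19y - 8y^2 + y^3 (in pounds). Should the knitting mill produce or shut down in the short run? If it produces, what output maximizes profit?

From TC, MC = TC'(y) = 19 - 16y + 3y^2 and AVC = VC/y = 19 - 8y + y^2.
The AVC parabola has its vertex at y = 8/2 = 4, where AVC = 19 - 8·4 + 4^2 = £3.
Because £159 ≥ £3, revenue can cover variable cost; the firm operates.
Set P = MC: 159 = 19 - 16y + 3y^2 → -140 - 16y + 3y^2 = 0. The roots are y = -14/3 and y = 10; the profit-maximizing output is on the rising part of MC, so y* = 10.
Check: AVC at y = 10 is £39 ≤ P, so revenue covers variable cost.
Profit = P·y − TC = 159·10 − 836 = £754.

Produce at y = 10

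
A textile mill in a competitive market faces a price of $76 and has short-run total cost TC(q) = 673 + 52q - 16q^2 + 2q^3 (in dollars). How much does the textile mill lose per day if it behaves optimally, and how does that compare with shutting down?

AVC = 52 - 16q + 2q^2 has its minimum $20 at q = 4; price $76 clears that bar, so the firm operates.
With MC = 52 - 32q + 6q^2, P = MC on the upward-sloping part at q* = 6.
TR = 76·6 = 456. TC = 673 + 168 = 841. Profit = 456 − 841 = -$385.
By producing, the firm covers all variable cost plus $288 of fixed cost; shutting down would lose the full $673.

Profit = -$385 at q = 6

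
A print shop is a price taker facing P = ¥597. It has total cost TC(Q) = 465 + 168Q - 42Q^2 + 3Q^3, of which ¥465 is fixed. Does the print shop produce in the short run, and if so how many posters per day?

Variable cost is VC = 168Q - 42Q^2 + 3Q^3, so AVC = VC/Q = 168 - 42Q + 3Q^2 and MC = dTC/dQ = 168 - 84Q + 9Q^2.
AVC hits its minimum where MC = AVC, at Q = 7, giving min AVC = 168 - 42·7 + 3·7^2 = ¥21.
Since P = ¥597 ≥ min AVC = ¥21, price covers variable cost and the firm should produce.
Set P = MC: 597 = 168 - 84Q + 9Q^2 → -429 - 84Q + 9Q^2 = 0. The roots are Q = -11/3 and Q = 13; the profit-maximizing output is on the rising part of MC, so Q* = 13.
Check: AVC at Q = 13 is ¥129 ≤ P, so revenue covers variable cost.
Profit = P·Q − TC = 597·13 − 2142 = ¥5619.

Produce at Q = 13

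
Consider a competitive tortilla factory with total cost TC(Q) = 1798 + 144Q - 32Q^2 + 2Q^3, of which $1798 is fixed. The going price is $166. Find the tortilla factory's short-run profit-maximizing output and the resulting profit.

Profit = -$346 at Q = 11

AVC = 144 - 32Q + 2Q^2; min AVC = $16 at Q = 8. Since P = $166 ≥ min AVC, the firm produces.
MC = 144 - 64Q + 6Q^2. Setting P = MC and taking the root on the rising branch gives Q* = 11.
TR = 166·11 = 1826. TC = 1798 + 374 = 2172. Profit = 1826 − 2172 = -$346.
Shutting down would mean losing the fixed cost of $1798, so operating at a loss of $346 is better by $1452.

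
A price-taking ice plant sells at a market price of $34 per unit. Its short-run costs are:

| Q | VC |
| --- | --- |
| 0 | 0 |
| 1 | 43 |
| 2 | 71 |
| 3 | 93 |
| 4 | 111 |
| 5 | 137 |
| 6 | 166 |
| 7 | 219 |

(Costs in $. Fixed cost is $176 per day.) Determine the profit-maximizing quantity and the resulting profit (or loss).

Q = 6; profit = -$138

Compute π = P·Q − TC at each output: Q=0: -176; Q=1: -185; Q=2: -179; Q=3: -167; Q=4: -151; Q=5: -143; Q=6: -138; Q=7: -157.
Profit is maximized at Q = 6. AVC there is 166/6 = $27.67 ≤ P, so producing beats shutting down (which would give -$176).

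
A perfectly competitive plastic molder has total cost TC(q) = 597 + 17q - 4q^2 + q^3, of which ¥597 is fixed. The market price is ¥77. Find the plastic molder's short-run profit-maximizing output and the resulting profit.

Profit = -¥309 at q = 6

AVC = 17 - 4q + q^2 has its minimum ¥13 at q = 2; price ¥77 clears that bar, so the firm operates.
MC = 17 - 8q + 3q^2. Setting P = MC and taking the root on the rising branch gives q* = 6.
TR = 77·6 = 462. TC = 597 + 174 = 771. Profit = 462 − 771 = -¥309.
Shutting down would mean losing the fixed cost of ¥597, so operating at a loss of ¥309 is better by ¥288.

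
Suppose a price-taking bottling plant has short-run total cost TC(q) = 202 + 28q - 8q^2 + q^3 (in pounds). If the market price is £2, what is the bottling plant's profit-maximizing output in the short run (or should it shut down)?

Variable cost is VC = 28q - 8q^2 + q^3, so AVC = VC/q = 28 - 8q + q^2 and MC = dTC/dq = 28 - 16q + 3q^2.
AVC is minimized where dAVC/dq = -8 + 2q = 0, at q = 4; min AVC = 28 - 8·4 + 4^2 = £12.
Since P = £2 < min AVC = £12, price fails to cover variable cost at any output.
Best response: produce nothing and absorb the £202 fixed cost.

Shut down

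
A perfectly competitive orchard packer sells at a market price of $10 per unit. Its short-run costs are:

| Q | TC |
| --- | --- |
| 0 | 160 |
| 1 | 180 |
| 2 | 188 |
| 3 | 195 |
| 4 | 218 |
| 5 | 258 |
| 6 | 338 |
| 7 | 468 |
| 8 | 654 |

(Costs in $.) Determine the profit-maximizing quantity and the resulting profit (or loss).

Tabulate TR − TC: Q=0: -160; Q=1: -170; Q=2: -168; Q=3: -165; Q=4: -178; Q=5: -208; Q=6: -278; Q=7: -398; Q=8: -574.
Profit is highest at Q = 0. Equivalently, the lowest AVC in the table is 35/3 ≈ $11.67 at Q = 3, and P = $10 falls below it — price never covers variable cost, so the firm shuts down and loses only its fixed cost.

Q = 0 (shut down); profit = -$160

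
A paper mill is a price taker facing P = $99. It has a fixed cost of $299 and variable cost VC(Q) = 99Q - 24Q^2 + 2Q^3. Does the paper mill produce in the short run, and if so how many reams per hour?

Produce at Q = 8

From TC, MC = TC'(Q) = 99 - 48Q + 6Q^2 and AVC = VC/Q = 99 - 24Q + 2Q^2.
AVC is minimized where dAVC/dQ = -24 + 4Q = 0, at Q = 6; min AVC = 99 - 24·6 + 2·6^2 = $27.
Since P = $99 ≥ min AVC = $27, price covers variable cost and the firm should produce.
Solving P = MC: -48Q + 6Q^2 = 0 ⇒ Q = 0 or 8. On the upward-sloping branch, Q* = 8.
Check: AVC at Q = 8 is $35 ≤ P, so revenue covers variable cost.
Profit = P·Q − TC = 99·8 − 579 = $213.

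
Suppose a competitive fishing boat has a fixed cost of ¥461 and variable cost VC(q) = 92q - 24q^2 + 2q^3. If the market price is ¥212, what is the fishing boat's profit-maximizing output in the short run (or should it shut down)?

Produce at q = 10

From TC, MC = TC'(q) = 92 - 48q + 6q^2 and AVC = VC/q = 92 - 24q + 2q^2.
AVC hits its minimum where MC = AVC, at q = 6, giving min AVC = 92 - 24·6 + 2·6^2 = ¥20.
P = ¥212 exceeds min AVC = ¥20, so the firm stays open.
Solving P = MC: -120 - 48q + 6q^2 = 0 ⇒ q = -2 or 10. On the upward-sloping branch, q* = 10.
Check: AVC at q = 10 is ¥52 ≤ P, so revenue covers variable cost.
Profit = P·q − TC = 212·10 − 981 = ¥1139.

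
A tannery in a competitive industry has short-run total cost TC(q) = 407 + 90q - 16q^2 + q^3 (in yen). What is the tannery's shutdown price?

¥26 per unit

Short-run supply begins at min AVC. From VC = 90q - 16q^2 + q^3, AVC = 90 - 16q + q^2.
dAVC/dq = -16 + 2q = 0 gives q = 8. min AVC = 90 - 16·8 + 8^2 = 26.
The firm shuts down for any P below ¥26.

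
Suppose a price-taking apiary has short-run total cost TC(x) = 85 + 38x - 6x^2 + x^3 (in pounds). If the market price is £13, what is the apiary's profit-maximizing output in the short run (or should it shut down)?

Variable cost is VC = 38x - 6x^2 + x^3, so AVC = VC/x = 38 - 6x + x^2 and MC = dTC/dx = 38 - 12x + 3x^2.
AVC is minimized where dAVC/dx = -6 + 2x = 0, at x = 3; min AVC = 38 - 6·3 + 3^2 = £29.
Since P = £13 < min AVC = £29, price fails to cover variable cost at any output.
Shutting down limits the loss to fixed cost, £85.

Shut down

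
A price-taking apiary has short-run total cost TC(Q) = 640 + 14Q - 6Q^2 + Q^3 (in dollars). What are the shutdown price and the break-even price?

AVC = 14 - 6Q + Q^2; minimized at Q = 3, giving min AVC = $5. That is the shutdown price.
ATC = 640/Q + 14 - 6Q + Q^2. Setting dATC/dQ = −640/Q^2 − 6 + 2Q = 0 gives Q = 8 (since 2·8^3 − 6·8^2 = 640).
min ATC = 640/8 + 14 − 6·8 + 8^2 = $110. That is the break-even price.
For $5 ≤ P < $110 the firm produces at a loss; below $5 it shuts down.

Shutdown price = $5; break-even price = $110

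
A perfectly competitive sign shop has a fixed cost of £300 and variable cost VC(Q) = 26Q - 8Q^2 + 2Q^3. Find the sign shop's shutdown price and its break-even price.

Shutdown price = £18; break-even price = £96

AVC = 26 - 8Q + 2Q^2; minimized at Q = 2, giving min AVC = £18. That is the shutdown price.
ATC = 300/Q + 26 - 8Q + 2Q^2. Setting dATC/dQ = −300/Q^2 − 8 + 4Q = 0 gives Q = 5 (since 4·5^3 − 8·5^2 = 300).
min ATC = 300/5 + 26 − 8·5 + 2·5^2 = £96. That is the break-even price.
Between these two prices the firm operates at a loss; above £96 it earns a profit.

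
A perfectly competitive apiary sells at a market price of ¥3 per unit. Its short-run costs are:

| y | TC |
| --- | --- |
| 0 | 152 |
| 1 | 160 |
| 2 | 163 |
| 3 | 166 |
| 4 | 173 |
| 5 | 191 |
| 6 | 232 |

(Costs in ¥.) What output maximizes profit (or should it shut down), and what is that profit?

Compute π = P·y − TC at each output: y=0: -152; y=1: -157; y=2: -157; y=3: -157; y=4: -161; y=5: -176; y=6: -214.
Profit is highest at y = 0. Equivalently, the lowest AVC in the table is 14/3 ≈ ¥4.67 at y = 3, and P = ¥3 falls below it — price never covers variable cost, so the firm shuts down and loses only its fixed cost.

y = 0 (shut down); profit = -¥152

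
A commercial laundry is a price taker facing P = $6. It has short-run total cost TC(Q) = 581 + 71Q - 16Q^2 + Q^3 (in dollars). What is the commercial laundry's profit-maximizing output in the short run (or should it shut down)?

Shut down

Variable cost is VC = 71Q - 16Q^2 + Q^3, so AVC = VC/Q = 71 - 16Q + Q^2 and MC = dTC/dQ = 71 - 32Q + 3Q^2.
AVC is minimized where dAVC/dQ = -16 + 2Q = 0, at Q = 8; min AVC = 71 - 16·8 + 8^2 = $7.
With P < min AVC ($6 < $7), every unit sold adds to the loss.
Best response: produce nothing and absorb the $581 fixed cost.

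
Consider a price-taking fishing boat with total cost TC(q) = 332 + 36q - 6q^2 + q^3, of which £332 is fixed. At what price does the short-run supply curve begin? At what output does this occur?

The firm shuts down when price falls below the minimum of average variable cost. AVC = VC/q = 36 - 6q + q^2.
dAVC/dq = -6 + 2q = 0 gives q = 3. min AVC = 36 - 6·3 + 3^2 = 27.
The firm shuts down for any P below £27.

£27 per unit, at q = 3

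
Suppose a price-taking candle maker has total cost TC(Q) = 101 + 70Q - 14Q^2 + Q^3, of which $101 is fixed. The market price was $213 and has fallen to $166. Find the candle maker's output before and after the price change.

Output falls from 13 to 12

AVC = 70 - 14Q + Q^2, minimized at Q = 7 where min AVC = $21. MC = 70 - 28Q + 3Q^2.
At P = $213 ≥ min AVC, set P = MC on the rising branch: Q = 13.
At P = $166 ≥ min AVC, set P = MC: Q = 12. The firm stays open but cuts output.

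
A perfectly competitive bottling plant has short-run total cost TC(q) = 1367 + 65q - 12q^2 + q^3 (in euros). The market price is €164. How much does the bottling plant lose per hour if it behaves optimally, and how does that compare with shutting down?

AVC = 65 - 12q + q^2 has its minimum €29 at q = 6; price €164 clears that bar, so the firm operates.
With MC = 65 - 24q + 3q^2, P = MC on the upward-sloping part at q* = 11.
TR = 164·11 = 1804. TC = 1367 + 594 = 1961. Profit = 1804 − 1961 = -€157.
By producing, the firm covers all variable cost plus €1210 of fixed cost; shutting down would lose the full €1367.

Profit = -€157 at q = 11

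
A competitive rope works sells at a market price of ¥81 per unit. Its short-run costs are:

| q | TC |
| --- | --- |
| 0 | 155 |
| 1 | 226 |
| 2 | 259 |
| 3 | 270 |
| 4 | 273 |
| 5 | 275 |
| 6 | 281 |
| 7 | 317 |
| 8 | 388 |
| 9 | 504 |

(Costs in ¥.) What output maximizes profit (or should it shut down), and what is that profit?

Compute π = P·q − TC at each output: q=0: -155; q=1: -145; q=2: -97; q=3: -27; q=4: 51; q=5: 130; q=6: 205; q=7: 250; q=8: 260; q=9: 225.
Profit is maximized at q = 8. AVC there is 233/8 = ¥29.12 ≤ P, so producing beats shutting down (which would give -¥155).

q = 8; profit = ¥260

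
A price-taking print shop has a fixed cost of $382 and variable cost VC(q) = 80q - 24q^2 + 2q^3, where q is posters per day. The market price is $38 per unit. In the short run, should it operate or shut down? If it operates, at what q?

Produce at q = 7

Strip out fixed cost: VC = 80q - 24q^2 + 2q^3. Then AVC = 80 - 24q + 2q^2 and MC = 80 - 48q + 6q^2.
The AVC parabola has its vertex at q = 24/4 = 6, where AVC = 80 - 24·6 + 2·6^2 = $8.
P = $38 exceeds min AVC = $8, so the firm stays open.
Solving P = MC: 42 - 48q + 6q^2 = 0 ⇒ q = 1 or 7. On the upward-sloping branch, q* = 7.
Check: AVC at q = 7 is $10 ≤ P, so revenue covers variable cost.
Profit = P·q − TC = 38·7 − 452 = -$186, a loss, but smaller than the $382 fixed cost the firm would lose by shutting down.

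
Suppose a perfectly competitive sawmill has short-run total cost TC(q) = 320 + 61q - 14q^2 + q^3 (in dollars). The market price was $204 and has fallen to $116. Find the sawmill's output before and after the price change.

AVC = 61 - 14q + q^2, minimized at q = 7 where min AVC = $12. MC = 61 - 28q + 3q^2.
With P = $204 above the shutdown price, P = MC gives q = 13.
At P = $116 ≥ min AVC, set P = MC: q = 11. The firm stays open but cuts output.

Output falls from 13 to 11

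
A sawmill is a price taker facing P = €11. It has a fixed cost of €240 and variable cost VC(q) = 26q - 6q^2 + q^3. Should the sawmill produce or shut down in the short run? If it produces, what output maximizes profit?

Shut down

From TC, MC = TC'(q) = 26 - 12q + 3q^2 and AVC = VC/q = 26 - 6q + q^2.
The AVC parabola has its vertex at q = 6/2 = 3, where AVC = 26 - 6·3 + 3^2 = €17.
P = €11 lies below min AVC = €17; no output level covers variable cost.
The firm minimizes its loss by shutting down and losing only its fixed cost of €240.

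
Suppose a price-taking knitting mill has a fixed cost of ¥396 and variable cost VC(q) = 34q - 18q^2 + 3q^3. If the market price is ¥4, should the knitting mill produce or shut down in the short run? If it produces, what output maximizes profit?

Shut down

From TC, MC = TC'(q) = 34 - 36q + 9q^2 and AVC = VC/q = 34 - 18q + 3q^2.
The AVC parabola has its vertex at q = 18/6 = 3, where AVC = 34 - 18·3 + 3·3^2 = ¥7.
Since P = ¥4 < min AVC = ¥7, price fails to cover variable cost at any output.
Best response: produce nothing and absorb the ¥396 fixed cost.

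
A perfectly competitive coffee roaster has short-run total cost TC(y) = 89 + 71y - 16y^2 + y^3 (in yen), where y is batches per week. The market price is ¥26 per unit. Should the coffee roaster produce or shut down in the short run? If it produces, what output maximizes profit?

Strip out fixed cost: VC = 71y - 16y^2 + y^3. Then AVC = 71 - 16y + y^2 and MC = 71 - 32y + 3y^2.
AVC hits its minimum where MC = AVC, at y = 8, giving min AVC = 71 - 16·8 + 8^2 = ¥7.
Because ¥26 ≥ ¥7, revenue can cover variable cost; the firm operates.
Set P = MC: 26 = 71 - 32y + 3y^2 → 45 - 32y + 3y^2 = 0. The roots are y = 5/3 and y = 9; the profit-maximizing output is on the rising part of MC, so y* = 9.
Check: AVC at y = 9 is ¥8 ≤ P, so revenue covers variable cost.
Profit = P·y − TC = 26·9 − 161 = ¥73.

Produce at y = 9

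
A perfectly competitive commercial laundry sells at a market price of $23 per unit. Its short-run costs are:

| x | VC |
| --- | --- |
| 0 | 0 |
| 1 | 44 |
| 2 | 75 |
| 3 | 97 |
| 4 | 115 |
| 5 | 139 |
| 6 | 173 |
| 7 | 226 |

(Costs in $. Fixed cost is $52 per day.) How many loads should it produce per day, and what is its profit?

Profit at each row (π = 23x − TC): x=0: -52; x=1: -73; x=2: -81; x=3: -80; x=4: -75; x=5: -76; x=6: -87; x=7: -117.
Profit is highest at x = 0. Equivalently, the lowest AVC in the table is 139/5 ≈ $27.80 at x = 5, and P = $23 falls below it — price never covers variable cost, so the firm shuts down and loses only its fixed cost.

x = 0 (shut down); profit = -$52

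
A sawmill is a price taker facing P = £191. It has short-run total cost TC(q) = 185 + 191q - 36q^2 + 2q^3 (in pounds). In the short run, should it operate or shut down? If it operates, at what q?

Produce at q = 12

Strip out fixed cost: VC = 191q - 36q^2 + 2q^3. Then AVC = 191 - 36q + 2q^2 and MC = 191 - 72q + 6q^2.
AVC is minimized where dAVC/dq = -36 + 4q = 0, at q = 9; min AVC = 191 - 36·9 + 2·9^2 = £29.
Because £191 ≥ £29, revenue can cover variable cost; the firm operates.
Set P = MC: 191 = 191 - 72q + 6q^2 → -72q + 6q^2 = 0. The roots are q = 0 and q = 12; the profit-maximizing output is on the rising part of MC, so q* = 12.
Check: AVC at q = 12 is £47 ≤ P, so revenue covers variable cost.
Profit = P·q − TC = 191·12 − 749 = £1543.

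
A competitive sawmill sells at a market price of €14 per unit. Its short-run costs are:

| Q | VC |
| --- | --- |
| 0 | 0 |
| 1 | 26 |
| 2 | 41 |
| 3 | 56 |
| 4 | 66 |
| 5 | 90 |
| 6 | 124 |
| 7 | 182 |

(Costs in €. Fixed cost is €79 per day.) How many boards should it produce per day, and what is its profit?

Compute π = P·Q − TC at each output: Q=0: -79; Q=1: -91; Q=2: -92; Q=3: -93; Q=4: -89; Q=5: -99; Q=6: -119; Q=7: -163.
Profit is highest at Q = 0. Equivalently, the lowest AVC in the table is 66/4 ≈ €16.50 at Q = 4, and P = €14 falls below it — price never covers variable cost, so the firm shuts down and loses only its fixed cost.

Q = 0 (shut down); profit = -€79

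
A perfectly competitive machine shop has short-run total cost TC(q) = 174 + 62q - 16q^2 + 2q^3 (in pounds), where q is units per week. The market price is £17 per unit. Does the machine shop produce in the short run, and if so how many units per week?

Strip out fixed cost: VC = 62q - 16q^2 + 2q^3. Then AVC = 62 - 16q + 2q^2 and MC = 62 - 32q + 6q^2.
AVC is minimized where dAVC/dq = -16 + 4q = 0, at q = 4; min AVC = 62 - 16·4 + 2·4^2 = £30.
P = £17 lies below min AVC = £30; no output level covers variable cost.
Shutting down limits the loss to fixed cost, £174.

Shut down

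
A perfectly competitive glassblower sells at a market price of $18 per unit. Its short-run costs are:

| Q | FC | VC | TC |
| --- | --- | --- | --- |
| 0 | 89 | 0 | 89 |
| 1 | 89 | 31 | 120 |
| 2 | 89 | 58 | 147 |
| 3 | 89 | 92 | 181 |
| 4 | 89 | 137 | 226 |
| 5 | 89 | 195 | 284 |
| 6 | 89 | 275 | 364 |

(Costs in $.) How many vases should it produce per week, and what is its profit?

Profit at each row (π = 18Q − TC): Q=0: -89; Q=1: -102; Q=2: -111; Q=3: -127; Q=4: -154; Q=5: -194; Q=6: -256.
Profit is highest at Q = 0. Equivalently, the lowest AVC in the table is 58/2 ≈ $29 at Q = 2, and P = $18 falls below it — price never covers variable cost, so the firm shuts down and loses only its fixed cost.

Q = 0 (shut down); profit = -$89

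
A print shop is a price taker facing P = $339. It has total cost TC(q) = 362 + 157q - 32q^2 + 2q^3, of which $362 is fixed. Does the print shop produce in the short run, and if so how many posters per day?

From TC, MC = TC'(q) = 157 - 64q + 6q^2 and AVC = VC/q = 157 - 32q + 2q^2.
AVC hits its minimum where MC = AVC, at q = 8, giving min AVC = 157 - 32·8 + 2·8^2 = $29.
Since P = $339 ≥ min AVC = $29, price covers variable cost and the firm should produce.
Solving P = MC: -182 - 64q + 6q^2 = 0 ⇒ q = -7/3 or 13. On the upward-sloping branch, q* = 13.
Check: AVC at q = 13 is $79 ≤ P, so revenue covers variable cost.
Profit = P·q − TC = 339·13 − 1389 = $3018.

Produce at q = 13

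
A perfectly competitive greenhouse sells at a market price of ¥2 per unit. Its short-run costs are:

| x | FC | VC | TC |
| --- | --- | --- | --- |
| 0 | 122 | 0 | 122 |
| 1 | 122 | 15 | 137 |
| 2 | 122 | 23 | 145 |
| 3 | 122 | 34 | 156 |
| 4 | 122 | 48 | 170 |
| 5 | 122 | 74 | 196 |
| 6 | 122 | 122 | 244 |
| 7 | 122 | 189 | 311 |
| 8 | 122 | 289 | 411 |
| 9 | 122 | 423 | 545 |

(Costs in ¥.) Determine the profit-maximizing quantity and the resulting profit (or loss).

x = 0 (shut down); profit = -¥122

Compute π = P·x − TC at each output: x=0: -122; x=1: -135; x=2: -141; x=3: -150; x=4: -162; x=5: -186; x=6: -232; x=7: -297; x=8: -395; x=9: -527.
Profit is highest at x = 0. Equivalently, the lowest AVC in the table is 34/3 ≈ ¥11.33 at x = 3, and P = ¥2 falls below it — price never covers variable cost, so the firm shuts down and loses only its fixed cost.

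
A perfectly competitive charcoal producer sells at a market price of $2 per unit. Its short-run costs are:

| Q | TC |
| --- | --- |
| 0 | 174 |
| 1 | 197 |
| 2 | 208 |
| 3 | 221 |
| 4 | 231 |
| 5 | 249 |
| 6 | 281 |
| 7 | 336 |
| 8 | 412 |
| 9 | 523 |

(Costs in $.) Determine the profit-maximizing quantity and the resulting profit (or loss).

Q = 0 (shut down); profit = -$174

Tabulate TR − TC: Q=0: -174; Q=1: -195; Q=2: -204; Q=3: -215; Q=4: -223; Q=5: -239; Q=6: -269; Q=7: -322; Q=8: -396; Q=9: -505.
Profit is highest at Q = 0. Equivalently, the lowest AVC in the table is 57/4 ≈ $14.25 at Q = 4, and P = $2 falls below it — price never covers variable cost, so the firm shuts down and loses only its fixed cost.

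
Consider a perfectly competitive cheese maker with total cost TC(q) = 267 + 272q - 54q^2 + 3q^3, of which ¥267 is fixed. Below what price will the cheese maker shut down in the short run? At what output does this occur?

¥29 per unit, at q = 9

Short-run supply begins at min AVC. From VC = 272q - 54q^2 + 3q^3, AVC = 272 - 54q + 3q^2.
dAVC/dq = -54 + 6q = 0 gives q = 9. min AVC = 272 - 54·9 + 3·9^2 = 29.
So the shutdown price is ¥29.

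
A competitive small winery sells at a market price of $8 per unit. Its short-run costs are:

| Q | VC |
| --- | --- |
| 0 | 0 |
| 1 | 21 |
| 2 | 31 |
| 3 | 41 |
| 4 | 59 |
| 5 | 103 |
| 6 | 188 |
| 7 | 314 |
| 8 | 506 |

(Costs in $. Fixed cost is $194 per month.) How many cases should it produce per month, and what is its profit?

Compute π = P·Q − TC at each output: Q=0: -194; Q=1: -207; Q=2: -209; Q=3: -211; Q=4: -221; Q=5: -257; Q=6: -334; Q=7: -452; Q=8: -636.
Profit is highest at Q = 0. Equivalently, the lowest AVC in the table is 41/3 ≈ $13.67 at Q = 3, and P = $8 falls below it — price never covers variable cost, so the firm shuts down and loses only its fixed cost.

Q = 0 (shut down); profit = -$194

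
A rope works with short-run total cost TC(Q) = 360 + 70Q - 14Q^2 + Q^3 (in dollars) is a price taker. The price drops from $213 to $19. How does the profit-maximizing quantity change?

Output falls from 13 to 0 (the firm shuts down)

MC = 70 - 28Q + 3Q^2; the shutdown threshold is min AVC = $21 (at Q = 7).
With P = $213 above the shutdown price, P = MC gives Q = 13.
At P = $19 < min AVC = $21, price no longer covers variable cost at any output, so the firm shuts down: Q = 0.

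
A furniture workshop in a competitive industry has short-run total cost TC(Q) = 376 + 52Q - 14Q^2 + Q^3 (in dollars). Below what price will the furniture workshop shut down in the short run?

The firm shuts down when price falls below the minimum of average variable cost. AVC = VC/Q = 52 - 14Q + Q^2.
dAVC/dQ = -14 + 2Q = 0 gives Q = 7. min AVC = 52 - 14·7 + 7^2 = 3.
So the shutdown price is $3.

$3 per unit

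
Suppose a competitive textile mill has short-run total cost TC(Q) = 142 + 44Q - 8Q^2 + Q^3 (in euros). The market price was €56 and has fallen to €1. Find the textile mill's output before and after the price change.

Output falls from 6 to 0 (the firm shuts down)

MC = 44 - 16Q + 3Q^2; the shutdown threshold is min AVC = €28 (at Q = 4).
With P = €56 above the shutdown price, P = MC gives Q = 6.
At P = €1 < min AVC = €28, price no longer covers variable cost at any output, so the firm shuts down: Q = 0.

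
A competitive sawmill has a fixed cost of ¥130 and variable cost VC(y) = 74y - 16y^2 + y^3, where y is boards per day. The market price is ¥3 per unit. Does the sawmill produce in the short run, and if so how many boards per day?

Shut down

Variable cost is VC = 74y - 16y^2 + y^3, so AVC = VC/y = 74 - 16y + y^2 and MC = dTC/dy = 74 - 32y + 3y^2.
The AVC parabola has its vertex at y = 16/2 = 8, where AVC = 74 - 16·8 + 8^2 = ¥10.
With P < min AVC (¥3 < ¥10), every unit sold adds to the loss.
Shutting down limits the loss to fixed cost, ¥130.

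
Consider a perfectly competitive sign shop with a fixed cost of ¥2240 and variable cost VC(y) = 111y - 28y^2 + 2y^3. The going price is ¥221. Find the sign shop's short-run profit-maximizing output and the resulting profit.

AVC = 111 - 28y + 2y^2; min AVC = ¥13 at y = 7. Since P = ¥221 ≥ min AVC, the firm produces.
MC = 111 - 56y + 6y^2. Setting P = MC and taking the root on the rising branch gives y* = 11.
TR = 221·11 = 2431. TC = 2240 + 495 = 2735. Profit = 2431 − 2735 = -¥304.
That loss of ¥304 beats the ¥2240 the firm would lose by shutting down; producing recovers ¥1936 of fixed cost.

Profit = -¥304 at y = 11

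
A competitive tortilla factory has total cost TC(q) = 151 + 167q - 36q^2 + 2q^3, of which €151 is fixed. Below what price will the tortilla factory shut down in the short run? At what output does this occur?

The firm shuts down when price falls below the minimum of average variable cost. AVC = VC/q = 167 - 36q + 2q^2.
At the minimum of AVC, MC = AVC. MC = 167 - 72q + 6q^2; setting MC = AVC gives 4q^2 - 36q = 0, so q = 9. min AVC = 5.
The firm shuts down for any P below €5.

€5 per unit, at q = 9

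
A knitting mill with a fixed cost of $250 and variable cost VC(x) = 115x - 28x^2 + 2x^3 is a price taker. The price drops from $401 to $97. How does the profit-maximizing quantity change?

MC = 115 - 56x + 6x^2; the shutdown threshold is min AVC = $17 (at x = 7).
With P = $401 above the shutdown price, P = MC gives x = 13.
At P = $97 ≥ min AVC, set P = MC: x = 9. The firm stays open but cuts output.

Output falls from 13 to 9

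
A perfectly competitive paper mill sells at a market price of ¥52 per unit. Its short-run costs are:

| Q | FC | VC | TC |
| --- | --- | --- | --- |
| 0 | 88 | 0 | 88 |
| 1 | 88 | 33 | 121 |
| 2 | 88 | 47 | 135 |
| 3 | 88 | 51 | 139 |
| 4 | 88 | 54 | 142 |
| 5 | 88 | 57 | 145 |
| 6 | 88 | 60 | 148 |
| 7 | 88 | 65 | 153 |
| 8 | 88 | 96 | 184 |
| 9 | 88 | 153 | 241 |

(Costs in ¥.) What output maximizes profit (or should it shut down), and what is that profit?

Compute π = P·Q − TC at each output: Q=0: -88; Q=1: -69; Q=2: -31; Q=3: 17; Q=4: 66; Q=5: 115; Q=6: 164; Q=7: 211; Q=8: 232; Q=9: 227.
Profit is maximized at Q = 8. AVC there is 96/8 = ¥12 ≤ P, so producing beats shutting down (which would give -¥88).

Q = 8; profit = ¥232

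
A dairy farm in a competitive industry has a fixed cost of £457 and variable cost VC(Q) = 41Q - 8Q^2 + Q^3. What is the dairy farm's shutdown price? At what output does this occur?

£25 per unit, at Q = 4

The firm shuts down when price falls below the minimum of average variable cost. AVC = VC/Q = 41 - 8Q + Q^2.
dAVC/dQ = -8 + 2Q = 0 gives Q = 4. min AVC = 41 - 8·4 + 4^2 = 25.
So the shutdown price is £25.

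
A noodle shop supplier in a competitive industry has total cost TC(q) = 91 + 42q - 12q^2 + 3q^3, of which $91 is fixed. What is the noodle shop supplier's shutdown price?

Short-run supply begins at min AVC. From VC = 42q - 12q^2 + 3q^3, AVC = 42 - 12q + 3q^2.
dAVC/dq = -12 + 6q = 0 gives q = 2. min AVC = 42 - 12·2 + 3·2^2 = 30.
So the shutdown price is $30.

$30 per unit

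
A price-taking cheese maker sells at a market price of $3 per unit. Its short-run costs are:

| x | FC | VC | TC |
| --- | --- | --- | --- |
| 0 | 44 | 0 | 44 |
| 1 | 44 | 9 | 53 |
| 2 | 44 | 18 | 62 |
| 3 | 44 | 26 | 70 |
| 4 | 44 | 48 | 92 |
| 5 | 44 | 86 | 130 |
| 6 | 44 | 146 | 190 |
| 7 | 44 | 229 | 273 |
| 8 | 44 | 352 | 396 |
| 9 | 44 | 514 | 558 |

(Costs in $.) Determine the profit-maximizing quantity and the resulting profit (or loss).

x = 0 (shut down); profit = -$44

Tabulate TR − TC: x=0: -44; x=1: -50; x=2: -56; x=3: -61; x=4: -80; x=5: -115; x=6: -172; x=7: -252; x=8: -372; x=9: -531.
Profit is highest at x = 0. Equivalently, the lowest AVC in the table is 26/3 ≈ $8.67 at x = 3, and P = $3 falls below it — price never covers variable cost, so the firm shuts down and loses only its fixed cost.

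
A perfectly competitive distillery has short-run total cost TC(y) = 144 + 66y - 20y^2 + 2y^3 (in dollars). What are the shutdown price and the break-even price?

Shutdown price = min AVC. AVC = 66 - 20y + 2y^2, with vertex at y = 5 and minimum $16.
ATC = 144/y + 66 - 20y + 2y^2. Setting dATC/dy = −144/y^2 − 20 + 4y = 0 gives y = 6 (since 4·6^3 − 20·6^2 = 144).
min ATC = 144/6 + 66 − 20·6 + 2·6^2 = $42. That is the break-even price.
Between these two prices the firm operates at a loss; above $42 it earns a profit.

Shutdown price = $16; break-even price = $42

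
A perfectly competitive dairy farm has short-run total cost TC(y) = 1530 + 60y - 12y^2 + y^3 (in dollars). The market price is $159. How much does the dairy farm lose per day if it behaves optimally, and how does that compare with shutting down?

AVC = 60 - 12y + y^2 has its minimum $24 at y = 6; price $159 clears that bar, so the firm operates.
With MC = 60 - 24y + 3y^2, P = MC on the upward-sloping part at y* = 11.
TR = 159·11 = 1749. TC = 1530 + 539 = 2069. Profit = 1749 − 2069 = -$320.
That loss of $320 beats the $1530 the firm would lose by shutting down; producing recovers $1210 of fixed cost.

Profit = -$320 at y = 11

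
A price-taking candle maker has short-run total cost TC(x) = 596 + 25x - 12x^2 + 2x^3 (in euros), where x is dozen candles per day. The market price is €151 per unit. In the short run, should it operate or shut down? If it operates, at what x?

From TC, MC = TC'(x) = 25 - 24x + 6x^2 and AVC = VC/x = 25 - 12x + 2x^2.
The AVC parabola has its vertex at x = 12/4 = 3, where AVC = 25 - 12·3 + 2·3^2 = €7.
P = €151 exceeds min AVC = €7, so the firm stays open.
Solving P = MC: -126 - 24x + 6x^2 = 0 ⇒ x = -3 or 7. On the upward-sloping branch, x* = 7.
Check: AVC at x = 7 is €39 ≤ P, so revenue covers variable cost.
Profit = P·x − TC = 151·7 − 869 = €188.

Produce at x = 7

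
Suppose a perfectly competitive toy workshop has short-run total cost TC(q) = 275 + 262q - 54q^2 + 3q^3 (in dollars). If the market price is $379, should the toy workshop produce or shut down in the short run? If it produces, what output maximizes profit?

Produce at q = 13

From TC, MC = TC'(q) = 262 - 108q + 9q^2 and AVC = VC/q = 262 - 54q + 3q^2.
AVC hits its minimum where MC = AVC, at q = 9, giving min AVC = 262 - 54·9 + 3·9^2 = $19.
Since P = $379 ≥ min AVC = $19, price covers variable cost and the firm should produce.
P = MC gives -117 - 108q + 9q^2 = 0, with roots -1 and 13. Take the larger (rising MC): q* = 13.
Check: AVC at q = 13 is $67 ≤ P, so revenue covers variable cost.
Profit = P·q − TC = 379·13 − 1146 = $3781.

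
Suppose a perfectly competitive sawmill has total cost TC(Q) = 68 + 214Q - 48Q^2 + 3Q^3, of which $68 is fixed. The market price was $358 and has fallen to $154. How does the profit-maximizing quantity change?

MC = 214 - 96Q + 9Q^2; the shutdown threshold is min AVC = $22 (at Q = 8).
With P = $358 above the shutdown price, P = MC gives Q = 12.
At P = $154 ≥ min AVC, set P = MC: Q = 10. The firm stays open but cuts output.

Output falls from 12 to 10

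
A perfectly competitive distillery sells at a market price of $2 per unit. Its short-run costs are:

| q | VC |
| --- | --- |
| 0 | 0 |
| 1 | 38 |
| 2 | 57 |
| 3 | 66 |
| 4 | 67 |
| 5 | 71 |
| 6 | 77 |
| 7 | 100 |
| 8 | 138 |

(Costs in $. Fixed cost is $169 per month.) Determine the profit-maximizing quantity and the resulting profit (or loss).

Compute π = P·q − TC at each output: q=0: -169; q=1: -205; q=2: -222; q=3: -229; q=4: -228; q=5: -230; q=6: -234; q=7: -255; q=8: -291.
Profit is highest at q = 0. Equivalently, the lowest AVC in the table is 77/6 ≈ $12.83 at q = 6, and P = $2 falls below it — price never covers variable cost, so the firm shuts down and loses only its fixed cost.

q = 0 (shut down); profit = -$169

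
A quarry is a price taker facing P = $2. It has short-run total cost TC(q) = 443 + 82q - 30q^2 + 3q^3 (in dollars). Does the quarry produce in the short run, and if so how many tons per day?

Variable cost is VC = 82q - 30q^2 + 3q^3, so AVC = VC/q = 82 - 30q + 3q^2 and MC = dTC/dq = 82 - 60q + 9q^2.
AVC hits its minimum where MC = AVC, at q = 5, giving min AVC = 82 - 30·5 + 3·5^2 = $7.
With P < min AVC ($2 < $7), every unit sold adds to the loss.
Best response: produce nothing and absorb the $443 fixed cost.

Shut down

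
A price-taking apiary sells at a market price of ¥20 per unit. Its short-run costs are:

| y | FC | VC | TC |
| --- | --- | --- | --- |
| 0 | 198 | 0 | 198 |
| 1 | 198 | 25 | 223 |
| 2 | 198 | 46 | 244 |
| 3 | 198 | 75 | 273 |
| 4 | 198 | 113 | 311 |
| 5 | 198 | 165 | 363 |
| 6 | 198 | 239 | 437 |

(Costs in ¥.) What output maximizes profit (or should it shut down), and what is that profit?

Tabulate TR − TC: y=0: -198; y=1: -203; y=2: -204; y=3: -213; y=4: -231; y=5: -263; y=6: -317.
Profit is highest at y = 0. Equivalently, the lowest AVC in the table is 46/2 ≈ ¥23 at y = 2, and P = ¥20 falls below it — price never covers variable cost, so the firm shuts down and loses only its fixed cost.

y = 0 (shut down); profit = -¥198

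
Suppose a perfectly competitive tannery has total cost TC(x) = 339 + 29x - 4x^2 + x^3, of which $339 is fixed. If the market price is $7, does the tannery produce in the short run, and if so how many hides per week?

Shut down

From TC, MC = TC'(x) = 29 - 8x + 3x^2 and AVC = VC/x = 29 - 4x + x^2.
AVC hits its minimum where MC = AVC, at x = 2, giving min AVC = 29 - 4·2 + 2^2 = $25.
Since P = $7 < min AVC = $25, price fails to cover variable cost at any output.
Best response: produce nothing and absorb the $339 fixed cost.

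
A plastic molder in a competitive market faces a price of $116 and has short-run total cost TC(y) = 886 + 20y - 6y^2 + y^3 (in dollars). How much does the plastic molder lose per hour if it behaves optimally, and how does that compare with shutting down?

AVC = 20 - 6y + y^2; min AVC = $11 at y = 3. Since P = $116 ≥ min AVC, the firm produces.
MC = 20 - 12y + 3y^2. Setting P = MC and taking the root on the rising branch gives y* = 8.
TR = 116·8 = 928. TC = 886 + 288 = 1174. Profit = 928 − 1174 = -$246.
By producing, the firm covers all variable cost plus $640 of fixed cost; shutting down would lose the full $886.

Profit = -$246 at y = 8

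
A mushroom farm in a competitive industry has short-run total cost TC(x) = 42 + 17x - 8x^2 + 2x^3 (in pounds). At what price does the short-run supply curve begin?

The shutdown price is the minimum of AVC. VC = 17x - 8x^2 + 2x^3, so AVC = 17 - 8x + 2x^2.
dAVC/dx = -8 + 4x = 0 gives x = 2. min AVC = 17 - 8·2 + 2·2^2 = 9.
For P < £9 the firm produces nothing.

£9 per unit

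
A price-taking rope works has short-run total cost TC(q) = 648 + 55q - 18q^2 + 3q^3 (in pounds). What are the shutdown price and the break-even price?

Shutdown price = £28; break-even price = £163

AVC = 55 - 18q + 3q^2; minimized at q = 3, giving min AVC = £28. That is the shutdown price.
ATC = 648/q + 55 - 18q + 3q^2. Setting dATC/dq = −648/q^2 − 18 + 6q = 0 gives q = 6 (since 6·6^3 − 18·6^2 = 648).
min ATC = 648/6 + 55 − 18·6 + 3·6^2 = £163. That is the break-even price.
Between these two prices the firm operates at a loss; above £163 it earns a profit.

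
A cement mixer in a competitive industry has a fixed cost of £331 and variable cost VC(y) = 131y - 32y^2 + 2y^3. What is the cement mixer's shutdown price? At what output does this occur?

The shutdown price is the minimum of AVC. VC = 131y - 32y^2 + 2y^3, so AVC = 131 - 32y + 2y^2.
At the minimum of AVC, MC = AVC. MC = 131 - 64y + 6y^2; setting MC = AVC gives 4y^2 - 32y = 0, so y = 8. min AVC = 3.
For P < £3 the firm produces nothing.

£3 per unit, at y = 8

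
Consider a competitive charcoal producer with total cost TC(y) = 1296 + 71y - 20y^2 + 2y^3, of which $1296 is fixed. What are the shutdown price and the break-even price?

Shutdown price = $21; break-even price = $197

AVC = 71 - 20y + 2y^2; minimized at y = 5, giving min AVC = $21. That is the shutdown price.
ATC = 1296/y + 71 - 20y + 2y^2. Setting dATC/dy = −1296/y^2 − 20 + 4y = 0 gives y = 9 (since 4·9^3 − 20·9^2 = 1296).
min ATC = 1296/9 + 71 − 20·9 + 2·9^2 = $197. That is the break-even price.
Between these two prices the firm operates at a loss; above $197 it earns a profit.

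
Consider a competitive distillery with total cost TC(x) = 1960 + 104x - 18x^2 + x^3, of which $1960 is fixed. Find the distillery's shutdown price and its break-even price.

Shutdown price = $23; break-even price = $188

Shutdown price = min AVC. AVC = 104 - 18x + x^2, with vertex at x = 9 and minimum $23.
ATC = 1960/x + 104 - 18x + x^2. Setting dATC/dx = −1960/x^2 − 18 + 2x = 0 gives x = 14 (since 2·14^3 − 18·14^2 = 1960).
min ATC = 1960/14 + 104 − 18·14 + 14^2 = $188. That is the break-even price.
For $23 ≤ P < $188 the firm produces at a loss; below $23 it shuts down.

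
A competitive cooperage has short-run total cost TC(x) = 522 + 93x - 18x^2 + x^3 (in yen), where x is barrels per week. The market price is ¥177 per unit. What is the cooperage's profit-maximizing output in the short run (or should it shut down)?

Produce at x = 14

From TC, MC = TC'(x) = 93 - 36x + 3x^2 and AVC = VC/x = 93 - 18x + x^2.
AVC is minimized where dAVC/dx = -18 + 2x = 0, at x = 9; min AVC = 93 - 18·9 + 9^2 = ¥12.
Since P = ¥177 ≥ min AVC = ¥12, price covers variable cost and the firm should produce.
Solving P = MC: -84 - 36x + 3x^2 = 0 ⇒ x = -2 or 14. On the upward-sloping branch, x* = 14.
Check: AVC at x = 14 is ¥37 ≤ P, so revenue covers variable cost.
Profit = P·x − TC = 177·14 − 1040 = ¥1438.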